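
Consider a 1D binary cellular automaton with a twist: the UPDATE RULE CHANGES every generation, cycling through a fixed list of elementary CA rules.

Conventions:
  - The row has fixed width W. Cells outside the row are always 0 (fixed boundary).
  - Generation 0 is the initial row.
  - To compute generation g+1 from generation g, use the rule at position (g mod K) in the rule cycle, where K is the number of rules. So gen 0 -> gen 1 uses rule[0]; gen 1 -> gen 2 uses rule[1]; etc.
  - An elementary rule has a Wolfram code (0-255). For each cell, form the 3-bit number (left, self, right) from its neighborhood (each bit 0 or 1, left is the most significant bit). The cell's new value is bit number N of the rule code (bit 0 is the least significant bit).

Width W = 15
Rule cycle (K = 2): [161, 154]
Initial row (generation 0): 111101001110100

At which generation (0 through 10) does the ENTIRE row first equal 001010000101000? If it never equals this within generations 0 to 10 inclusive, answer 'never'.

Answer: 4

Derivation:
Gen 0: 111101001110100
Gen 1 (rule 161): 011010000101001
Gen 2 (rule 154): 110001001000110
Gen 3 (rule 161): 000100000010000
Gen 4 (rule 154): 001010000101000
Gen 5 (rule 161): 100100110010011
Gen 6 (rule 154): 011011101101110
Gen 7 (rule 161): 000101010010100
Gen 8 (rule 154): 001000001100010
Gen 9 (rule 161): 100011100001000
Gen 10 (rule 154): 010111010010100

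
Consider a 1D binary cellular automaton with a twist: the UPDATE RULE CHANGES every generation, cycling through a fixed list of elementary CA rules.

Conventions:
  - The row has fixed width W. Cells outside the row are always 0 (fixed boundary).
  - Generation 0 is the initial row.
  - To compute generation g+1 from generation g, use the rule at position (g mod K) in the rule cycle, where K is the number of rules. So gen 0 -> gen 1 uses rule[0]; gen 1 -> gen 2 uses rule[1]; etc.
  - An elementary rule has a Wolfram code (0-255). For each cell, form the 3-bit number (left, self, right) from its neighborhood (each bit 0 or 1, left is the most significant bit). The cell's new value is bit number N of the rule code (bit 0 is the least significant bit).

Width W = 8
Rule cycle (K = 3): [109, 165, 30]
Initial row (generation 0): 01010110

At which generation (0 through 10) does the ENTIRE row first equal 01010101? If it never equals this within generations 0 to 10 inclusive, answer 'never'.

Gen 0: 01010110
Gen 1 (rule 109): 01111110
Gen 2 (rule 165): 00111100
Gen 3 (rule 30): 01100010
Gen 4 (rule 109): 01101010
Gen 5 (rule 165): 00011110
Gen 6 (rule 30): 00110001
Gen 7 (rule 109): 10110101
Gen 8 (rule 165): 11001111
Gen 9 (rule 30): 10111000
Gen 10 (rule 109): 11101011

Answer: never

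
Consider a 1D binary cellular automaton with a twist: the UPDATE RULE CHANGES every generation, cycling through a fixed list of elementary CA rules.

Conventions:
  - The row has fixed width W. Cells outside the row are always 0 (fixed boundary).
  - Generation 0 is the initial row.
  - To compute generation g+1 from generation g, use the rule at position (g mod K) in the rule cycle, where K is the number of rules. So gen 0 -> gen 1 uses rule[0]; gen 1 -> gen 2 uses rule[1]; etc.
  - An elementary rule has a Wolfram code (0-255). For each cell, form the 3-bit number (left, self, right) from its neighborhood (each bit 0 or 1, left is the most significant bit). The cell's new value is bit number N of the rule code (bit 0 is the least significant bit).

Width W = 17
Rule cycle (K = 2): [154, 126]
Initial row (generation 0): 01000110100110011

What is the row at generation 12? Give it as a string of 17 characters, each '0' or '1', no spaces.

Gen 0: 01000110100110011
Gen 1 (rule 154): 10101100011101110
Gen 2 (rule 126): 11111110110111011
Gen 3 (rule 154): 11111100100110010
Gen 4 (rule 126): 10000111111111111
Gen 5 (rule 154): 01001111111111110
Gen 6 (rule 126): 11111000000000011
Gen 7 (rule 154): 11110100000000110
Gen 8 (rule 126): 10011110000001111
Gen 9 (rule 154): 01111101000011110
Gen 10 (rule 126): 11000111100110011
Gen 11 (rule 154): 10101111011101110
Gen 12 (rule 126): 11111001110111011

Answer: 11111001110111011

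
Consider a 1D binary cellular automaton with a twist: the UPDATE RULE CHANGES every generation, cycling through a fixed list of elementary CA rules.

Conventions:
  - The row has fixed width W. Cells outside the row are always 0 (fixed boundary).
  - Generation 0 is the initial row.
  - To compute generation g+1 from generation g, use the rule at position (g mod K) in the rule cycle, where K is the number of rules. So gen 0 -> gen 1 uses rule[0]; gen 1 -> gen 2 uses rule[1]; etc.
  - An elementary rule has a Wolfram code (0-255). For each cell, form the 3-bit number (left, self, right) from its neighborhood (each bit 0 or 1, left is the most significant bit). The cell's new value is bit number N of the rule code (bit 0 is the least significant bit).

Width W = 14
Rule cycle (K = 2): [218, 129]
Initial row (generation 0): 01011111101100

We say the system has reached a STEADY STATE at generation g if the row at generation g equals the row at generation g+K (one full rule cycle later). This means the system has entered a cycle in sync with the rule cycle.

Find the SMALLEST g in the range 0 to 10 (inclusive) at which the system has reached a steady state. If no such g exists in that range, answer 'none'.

Answer: 7

Derivation:
Gen 0: 01011111101100
Gen 1 (rule 218): 10011111101110
Gen 2 (rule 129): 00001111000100
Gen 3 (rule 218): 00011111101010
Gen 4 (rule 129): 11001111000000
Gen 5 (rule 218): 11111111100000
Gen 6 (rule 129): 01111111001111
Gen 7 (rule 218): 11111111111111
Gen 8 (rule 129): 01111111111110
Gen 9 (rule 218): 11111111111111
Gen 10 (rule 129): 01111111111110
Gen 11 (rule 218): 11111111111111
Gen 12 (rule 129): 01111111111110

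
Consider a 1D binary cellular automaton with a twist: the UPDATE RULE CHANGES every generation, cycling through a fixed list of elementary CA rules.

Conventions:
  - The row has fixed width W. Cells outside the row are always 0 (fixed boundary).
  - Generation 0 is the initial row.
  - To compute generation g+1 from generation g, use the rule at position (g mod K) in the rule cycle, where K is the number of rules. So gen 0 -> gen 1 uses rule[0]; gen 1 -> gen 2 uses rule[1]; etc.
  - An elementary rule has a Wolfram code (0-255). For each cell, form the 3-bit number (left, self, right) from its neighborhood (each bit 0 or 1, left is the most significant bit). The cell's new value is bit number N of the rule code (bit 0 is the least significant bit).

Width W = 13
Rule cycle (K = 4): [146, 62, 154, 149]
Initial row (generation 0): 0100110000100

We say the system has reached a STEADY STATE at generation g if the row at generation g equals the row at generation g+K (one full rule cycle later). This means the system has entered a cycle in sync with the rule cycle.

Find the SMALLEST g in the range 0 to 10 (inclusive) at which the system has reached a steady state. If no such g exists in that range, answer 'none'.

Answer: none

Derivation:
Gen 0: 0100110000100
Gen 1 (rule 146): 1011001001010
Gen 2 (rule 62): 1110111111111
Gen 3 (rule 154): 1100111111110
Gen 4 (rule 149): 0010011111101
Gen 5 (rule 146): 0101101111000
Gen 6 (rule 62): 1111011000100
Gen 7 (rule 154): 1110010101010
Gen 8 (rule 149): 0101010101011
Gen 9 (rule 146): 1000000000000
Gen 10 (rule 62): 1100000000000
Gen 11 (rule 154): 1010000000000
Gen 12 (rule 149): 1011111111111
Gen 13 (rule 146): 0001111111110
Gen 14 (rule 62): 0011000000001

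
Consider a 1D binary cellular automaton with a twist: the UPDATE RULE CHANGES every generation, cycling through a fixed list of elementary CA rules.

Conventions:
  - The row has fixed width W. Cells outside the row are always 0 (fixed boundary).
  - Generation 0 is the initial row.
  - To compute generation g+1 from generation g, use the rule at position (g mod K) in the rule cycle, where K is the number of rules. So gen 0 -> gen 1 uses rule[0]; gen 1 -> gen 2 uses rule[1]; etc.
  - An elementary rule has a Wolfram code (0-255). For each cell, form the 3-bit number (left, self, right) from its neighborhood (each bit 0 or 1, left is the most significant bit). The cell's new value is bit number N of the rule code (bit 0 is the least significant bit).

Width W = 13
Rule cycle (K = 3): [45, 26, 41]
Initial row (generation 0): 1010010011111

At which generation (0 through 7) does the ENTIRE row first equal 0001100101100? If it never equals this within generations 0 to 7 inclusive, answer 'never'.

Answer: never

Derivation:
Gen 0: 1010010011111
Gen 1 (rule 45): 1110010010000
Gen 2 (rule 26): 1001101101000
Gen 3 (rule 41): 0001011010011
Gen 4 (rule 45): 1101110110010
Gen 5 (rule 26): 1001000101101
Gen 6 (rule 41): 0000010011010
Gen 7 (rule 45): 1111010010110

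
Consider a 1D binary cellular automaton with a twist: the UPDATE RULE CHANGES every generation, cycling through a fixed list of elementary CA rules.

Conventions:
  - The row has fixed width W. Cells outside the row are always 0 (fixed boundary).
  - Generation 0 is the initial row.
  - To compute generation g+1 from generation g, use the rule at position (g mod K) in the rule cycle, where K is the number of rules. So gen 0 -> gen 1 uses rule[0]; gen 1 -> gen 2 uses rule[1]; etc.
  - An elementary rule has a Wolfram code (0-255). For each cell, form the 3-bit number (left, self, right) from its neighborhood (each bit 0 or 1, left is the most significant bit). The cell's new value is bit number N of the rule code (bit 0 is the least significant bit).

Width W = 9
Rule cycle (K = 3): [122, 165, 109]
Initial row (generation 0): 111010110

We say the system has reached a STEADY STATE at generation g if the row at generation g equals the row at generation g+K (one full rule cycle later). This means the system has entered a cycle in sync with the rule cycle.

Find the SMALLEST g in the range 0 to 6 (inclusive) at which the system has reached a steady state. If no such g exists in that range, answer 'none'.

Gen 0: 111010110
Gen 1 (rule 122): 101101111
Gen 2 (rule 165): 110010110
Gen 3 (rule 109): 110011110
Gen 4 (rule 122): 111110011
Gen 5 (rule 165): 011100000
Gen 6 (rule 109): 010101111
Gen 7 (rule 122): 101011001
Gen 8 (rule 165): 111100001
Gen 9 (rule 109): 100101101

Answer: none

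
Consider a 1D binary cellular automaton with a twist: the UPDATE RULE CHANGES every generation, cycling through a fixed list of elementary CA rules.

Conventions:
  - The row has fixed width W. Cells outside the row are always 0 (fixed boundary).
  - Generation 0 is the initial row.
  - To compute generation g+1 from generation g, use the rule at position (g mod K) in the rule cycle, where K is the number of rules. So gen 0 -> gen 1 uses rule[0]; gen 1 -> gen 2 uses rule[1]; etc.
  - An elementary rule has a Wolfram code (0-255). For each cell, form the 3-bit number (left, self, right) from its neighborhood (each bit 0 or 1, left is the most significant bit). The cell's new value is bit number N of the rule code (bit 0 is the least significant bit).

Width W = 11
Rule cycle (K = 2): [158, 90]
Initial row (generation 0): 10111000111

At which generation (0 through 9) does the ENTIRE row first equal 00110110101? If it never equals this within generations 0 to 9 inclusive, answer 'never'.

Answer: never

Derivation:
Gen 0: 10111000111
Gen 1 (rule 158): 10110101110
Gen 2 (rule 90): 00110001011
Gen 3 (rule 158): 01101011010
Gen 4 (rule 90): 11100011001
Gen 5 (rule 158): 11010110111
Gen 6 (rule 90): 11000110101
Gen 7 (rule 158): 10101100101
Gen 8 (rule 90): 00001111000
Gen 9 (rule 158): 00011110100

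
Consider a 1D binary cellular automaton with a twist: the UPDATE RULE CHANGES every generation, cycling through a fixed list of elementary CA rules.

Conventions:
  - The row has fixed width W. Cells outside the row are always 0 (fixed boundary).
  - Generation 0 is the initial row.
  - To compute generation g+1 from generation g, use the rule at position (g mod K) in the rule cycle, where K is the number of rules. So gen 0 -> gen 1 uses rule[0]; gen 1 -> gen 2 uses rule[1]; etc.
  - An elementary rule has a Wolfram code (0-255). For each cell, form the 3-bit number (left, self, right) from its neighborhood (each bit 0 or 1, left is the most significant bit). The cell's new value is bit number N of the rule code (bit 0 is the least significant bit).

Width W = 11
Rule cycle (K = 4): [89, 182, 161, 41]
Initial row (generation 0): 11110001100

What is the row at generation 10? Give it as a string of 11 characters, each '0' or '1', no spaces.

Answer: 00110111110

Derivation:
Gen 0: 11110001100
Gen 1 (rule 89): 10011101111
Gen 2 (rule 182): 11101010110
Gen 3 (rule 161): 01010101000
Gen 4 (rule 41): 00101010011
Gen 5 (rule 89): 10000001011
Gen 6 (rule 182): 11000011100
Gen 7 (rule 161): 00011001001
Gen 8 (rule 41): 11010000000
Gen 9 (rule 89): 11001111111
Gen 10 (rule 182): 00110111110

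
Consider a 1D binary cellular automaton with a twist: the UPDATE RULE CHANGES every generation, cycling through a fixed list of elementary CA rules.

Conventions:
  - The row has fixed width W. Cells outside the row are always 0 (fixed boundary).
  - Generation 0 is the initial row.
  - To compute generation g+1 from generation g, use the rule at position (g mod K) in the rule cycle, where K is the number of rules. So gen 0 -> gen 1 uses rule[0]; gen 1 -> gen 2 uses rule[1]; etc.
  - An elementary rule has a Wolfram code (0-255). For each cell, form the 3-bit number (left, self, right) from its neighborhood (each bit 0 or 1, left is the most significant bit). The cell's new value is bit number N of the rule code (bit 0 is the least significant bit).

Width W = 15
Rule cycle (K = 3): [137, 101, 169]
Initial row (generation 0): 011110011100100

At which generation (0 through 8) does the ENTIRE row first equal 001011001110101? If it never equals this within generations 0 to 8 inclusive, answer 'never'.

Gen 0: 011110011100100
Gen 1 (rule 137): 011100011000001
Gen 2 (rule 101): 000101001011101
Gen 3 (rule 169): 110010000111010
Gen 4 (rule 137): 100000110110000
Gen 5 (rule 101): 101110011010111
Gen 6 (rule 169): 011100010101110
Gen 7 (rule 137): 011001000001100
Gen 8 (rule 101): 001001011100101

Answer: never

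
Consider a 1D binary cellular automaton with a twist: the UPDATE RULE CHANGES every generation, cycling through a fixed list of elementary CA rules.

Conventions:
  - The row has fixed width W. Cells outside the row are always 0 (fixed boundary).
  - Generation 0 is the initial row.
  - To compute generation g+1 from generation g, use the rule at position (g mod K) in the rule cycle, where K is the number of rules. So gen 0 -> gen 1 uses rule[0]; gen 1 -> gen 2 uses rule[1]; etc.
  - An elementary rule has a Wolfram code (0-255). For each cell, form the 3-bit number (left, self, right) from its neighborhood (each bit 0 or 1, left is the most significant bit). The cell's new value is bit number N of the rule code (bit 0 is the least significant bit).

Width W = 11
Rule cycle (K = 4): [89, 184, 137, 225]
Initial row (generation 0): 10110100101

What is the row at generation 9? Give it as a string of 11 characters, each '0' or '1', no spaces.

Answer: 10011101001

Derivation:
Gen 0: 10110100101
Gen 1 (rule 89): 00110010000
Gen 2 (rule 184): 00101001000
Gen 3 (rule 137): 10000000011
Gen 4 (rule 225): 00111111001
Gen 5 (rule 89): 10100001100
Gen 6 (rule 184): 01010001010
Gen 7 (rule 137): 00000100000
Gen 8 (rule 225): 11110001111
Gen 9 (rule 89): 10011101001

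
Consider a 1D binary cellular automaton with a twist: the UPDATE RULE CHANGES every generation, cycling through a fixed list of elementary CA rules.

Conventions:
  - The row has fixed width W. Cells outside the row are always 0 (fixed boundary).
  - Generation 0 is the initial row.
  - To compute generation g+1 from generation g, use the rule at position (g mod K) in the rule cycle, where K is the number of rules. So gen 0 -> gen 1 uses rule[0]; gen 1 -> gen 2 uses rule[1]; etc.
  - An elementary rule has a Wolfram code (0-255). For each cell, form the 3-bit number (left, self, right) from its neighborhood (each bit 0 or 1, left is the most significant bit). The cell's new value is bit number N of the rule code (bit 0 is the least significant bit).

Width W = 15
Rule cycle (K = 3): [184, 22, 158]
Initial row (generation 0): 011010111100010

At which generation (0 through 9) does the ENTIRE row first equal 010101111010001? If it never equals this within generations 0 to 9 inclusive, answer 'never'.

Answer: 1

Derivation:
Gen 0: 011010111100010
Gen 1 (rule 184): 010101111010001
Gen 2 (rule 22): 110100000011011
Gen 3 (rule 158): 100110000110010
Gen 4 (rule 184): 010101000101001
Gen 5 (rule 22): 110101101101111
Gen 6 (rule 158): 100101001001110
Gen 7 (rule 184): 010010100101101
Gen 8 (rule 22): 111110111100001
Gen 9 (rule 158): 111100111010011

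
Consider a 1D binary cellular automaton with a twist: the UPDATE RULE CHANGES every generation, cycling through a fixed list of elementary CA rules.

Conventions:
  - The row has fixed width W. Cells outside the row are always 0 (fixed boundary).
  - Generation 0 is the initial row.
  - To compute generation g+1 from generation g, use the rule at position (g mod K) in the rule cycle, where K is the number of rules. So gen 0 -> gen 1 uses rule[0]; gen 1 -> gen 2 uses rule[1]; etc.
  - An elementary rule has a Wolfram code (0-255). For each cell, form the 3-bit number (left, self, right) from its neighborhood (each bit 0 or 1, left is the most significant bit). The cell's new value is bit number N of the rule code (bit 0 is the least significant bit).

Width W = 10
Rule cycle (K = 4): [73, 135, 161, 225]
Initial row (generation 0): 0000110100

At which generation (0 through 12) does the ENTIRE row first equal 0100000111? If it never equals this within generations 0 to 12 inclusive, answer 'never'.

Answer: 2

Derivation:
Gen 0: 0000110100
Gen 1 (rule 73): 1110110001
Gen 2 (rule 135): 0100000111
Gen 3 (rule 161): 0001110010
Gen 4 (rule 225): 1100110000
Gen 5 (rule 73): 1100110111
Gen 6 (rule 135): 0001000010
Gen 7 (rule 161): 1100011000
Gen 8 (rule 225): 0101001011
Gen 9 (rule 73): 0000000011
Gen 10 (rule 135): 1111111100
Gen 11 (rule 161): 0111111001
Gen 12 (rule 225): 0011111000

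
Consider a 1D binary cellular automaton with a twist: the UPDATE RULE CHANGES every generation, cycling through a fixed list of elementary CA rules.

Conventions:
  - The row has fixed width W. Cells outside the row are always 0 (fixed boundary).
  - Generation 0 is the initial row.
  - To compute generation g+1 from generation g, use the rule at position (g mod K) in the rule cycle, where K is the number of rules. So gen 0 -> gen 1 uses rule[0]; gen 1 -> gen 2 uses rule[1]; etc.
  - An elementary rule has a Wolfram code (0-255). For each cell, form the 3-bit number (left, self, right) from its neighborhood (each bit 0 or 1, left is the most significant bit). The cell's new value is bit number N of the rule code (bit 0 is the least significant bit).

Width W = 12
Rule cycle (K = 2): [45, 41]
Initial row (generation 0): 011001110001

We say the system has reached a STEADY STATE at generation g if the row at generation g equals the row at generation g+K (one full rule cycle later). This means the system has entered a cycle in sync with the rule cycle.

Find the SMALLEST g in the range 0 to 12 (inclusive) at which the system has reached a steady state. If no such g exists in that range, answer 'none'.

Answer: none

Derivation:
Gen 0: 011001110001
Gen 1 (rule 45): 010001000101
Gen 2 (rule 41): 000100010010
Gen 3 (rule 45): 110101010010
Gen 4 (rule 41): 101010100000
Gen 5 (rule 45): 111111101111
Gen 6 (rule 41): 100000011000
Gen 7 (rule 45): 101111010011
Gen 8 (rule 41): 011000100010
Gen 9 (rule 45): 010010101010
Gen 10 (rule 41): 000001010100
Gen 11 (rule 45): 111101111101
Gen 12 (rule 41): 100011000010
Gen 13 (rule 45): 101010011010
Gen 14 (rule 41): 010100010100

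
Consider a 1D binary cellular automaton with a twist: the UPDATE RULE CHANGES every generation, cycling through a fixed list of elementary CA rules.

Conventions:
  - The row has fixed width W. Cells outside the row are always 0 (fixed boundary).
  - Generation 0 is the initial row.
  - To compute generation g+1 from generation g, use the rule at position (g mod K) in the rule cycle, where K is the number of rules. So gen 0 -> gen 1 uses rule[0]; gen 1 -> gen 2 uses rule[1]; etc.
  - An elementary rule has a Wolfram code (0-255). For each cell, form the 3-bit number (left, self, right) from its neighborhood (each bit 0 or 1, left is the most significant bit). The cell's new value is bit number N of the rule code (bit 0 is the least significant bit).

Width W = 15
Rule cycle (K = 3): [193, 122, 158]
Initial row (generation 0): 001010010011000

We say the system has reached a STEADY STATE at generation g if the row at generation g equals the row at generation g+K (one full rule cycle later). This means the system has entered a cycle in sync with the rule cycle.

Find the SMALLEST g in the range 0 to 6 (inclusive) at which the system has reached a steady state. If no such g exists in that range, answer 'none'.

Gen 0: 001010010011000
Gen 1 (rule 193): 100000000001011
Gen 2 (rule 122): 010000000010111
Gen 3 (rule 158): 111000000110110
Gen 4 (rule 193): 011011110010010
Gen 5 (rule 122): 111110011101101
Gen 6 (rule 158): 111101111001001
Gen 7 (rule 193): 011100111000000
Gen 8 (rule 122): 110111101100000
Gen 9 (rule 158): 100111001010000

Answer: none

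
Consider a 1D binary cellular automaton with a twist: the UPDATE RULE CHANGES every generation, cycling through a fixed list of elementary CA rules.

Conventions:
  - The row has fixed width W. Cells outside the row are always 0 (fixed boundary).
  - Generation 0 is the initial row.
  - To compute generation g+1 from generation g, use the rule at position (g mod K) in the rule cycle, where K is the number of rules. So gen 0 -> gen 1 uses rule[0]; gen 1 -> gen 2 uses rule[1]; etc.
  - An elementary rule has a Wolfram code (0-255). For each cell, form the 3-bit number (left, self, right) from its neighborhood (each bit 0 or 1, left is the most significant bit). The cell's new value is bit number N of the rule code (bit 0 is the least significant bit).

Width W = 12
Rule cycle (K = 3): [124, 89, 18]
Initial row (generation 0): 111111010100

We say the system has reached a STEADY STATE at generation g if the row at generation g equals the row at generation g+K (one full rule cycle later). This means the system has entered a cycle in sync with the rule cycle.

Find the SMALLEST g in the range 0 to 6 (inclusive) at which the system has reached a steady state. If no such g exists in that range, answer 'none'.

Answer: 6

Derivation:
Gen 0: 111111010100
Gen 1 (rule 124): 100001111110
Gen 2 (rule 89): 011101000011
Gen 3 (rule 18): 100000100100
Gen 4 (rule 124): 110000110110
Gen 5 (rule 89): 111110110111
Gen 6 (rule 18): 000000000000
Gen 7 (rule 124): 000000000000
Gen 8 (rule 89): 111111111111
Gen 9 (rule 18): 000000000000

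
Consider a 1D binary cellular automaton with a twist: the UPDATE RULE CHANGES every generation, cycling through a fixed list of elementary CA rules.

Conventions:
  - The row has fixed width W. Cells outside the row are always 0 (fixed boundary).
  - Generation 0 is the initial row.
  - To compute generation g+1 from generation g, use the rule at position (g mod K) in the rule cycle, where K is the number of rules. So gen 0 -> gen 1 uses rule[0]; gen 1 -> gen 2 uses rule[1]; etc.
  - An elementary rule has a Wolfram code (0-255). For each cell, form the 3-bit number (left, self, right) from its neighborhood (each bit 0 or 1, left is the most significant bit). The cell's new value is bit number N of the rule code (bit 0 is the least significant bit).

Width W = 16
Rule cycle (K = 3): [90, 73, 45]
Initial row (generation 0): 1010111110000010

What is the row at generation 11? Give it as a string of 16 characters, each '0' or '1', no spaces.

Gen 0: 1010111110000010
Gen 1 (rule 90): 0000100011000101
Gen 2 (rule 73): 1110001011010000
Gen 3 (rule 45): 1000101110110111
Gen 4 (rule 90): 0101001010110101
Gen 5 (rule 73): 0000000000110000
Gen 6 (rule 45): 1111111110100111
Gen 7 (rule 90): 1000000010011101
Gen 8 (rule 73): 0011111000010100
Gen 9 (rule 45): 1010000011011101
Gen 10 (rule 90): 0001000111010100
Gen 11 (rule 73): 1100010101000001

Answer: 1100010101000001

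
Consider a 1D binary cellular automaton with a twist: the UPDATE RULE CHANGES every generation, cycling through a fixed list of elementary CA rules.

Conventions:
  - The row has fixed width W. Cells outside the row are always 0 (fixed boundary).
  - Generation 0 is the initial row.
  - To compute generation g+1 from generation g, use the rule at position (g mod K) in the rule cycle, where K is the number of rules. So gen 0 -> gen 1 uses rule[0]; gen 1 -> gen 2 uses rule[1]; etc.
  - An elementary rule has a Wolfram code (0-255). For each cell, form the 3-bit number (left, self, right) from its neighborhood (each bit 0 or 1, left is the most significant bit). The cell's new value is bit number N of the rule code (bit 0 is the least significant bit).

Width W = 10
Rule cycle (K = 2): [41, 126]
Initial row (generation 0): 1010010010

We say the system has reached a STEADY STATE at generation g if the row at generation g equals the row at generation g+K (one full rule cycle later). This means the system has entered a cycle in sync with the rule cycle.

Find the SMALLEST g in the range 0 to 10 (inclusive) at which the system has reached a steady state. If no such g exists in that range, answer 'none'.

Answer: none

Derivation:
Gen 0: 1010010010
Gen 1 (rule 41): 0100000000
Gen 2 (rule 126): 1110000000
Gen 3 (rule 41): 1000111111
Gen 4 (rule 126): 1101100001
Gen 5 (rule 41): 1011001100
Gen 6 (rule 126): 1111111110
Gen 7 (rule 41): 1000000000
Gen 8 (rule 126): 1100000000
Gen 9 (rule 41): 1001111111
Gen 10 (rule 126): 1111000001
Gen 11 (rule 41): 1000011100
Gen 12 (rule 126): 1100110110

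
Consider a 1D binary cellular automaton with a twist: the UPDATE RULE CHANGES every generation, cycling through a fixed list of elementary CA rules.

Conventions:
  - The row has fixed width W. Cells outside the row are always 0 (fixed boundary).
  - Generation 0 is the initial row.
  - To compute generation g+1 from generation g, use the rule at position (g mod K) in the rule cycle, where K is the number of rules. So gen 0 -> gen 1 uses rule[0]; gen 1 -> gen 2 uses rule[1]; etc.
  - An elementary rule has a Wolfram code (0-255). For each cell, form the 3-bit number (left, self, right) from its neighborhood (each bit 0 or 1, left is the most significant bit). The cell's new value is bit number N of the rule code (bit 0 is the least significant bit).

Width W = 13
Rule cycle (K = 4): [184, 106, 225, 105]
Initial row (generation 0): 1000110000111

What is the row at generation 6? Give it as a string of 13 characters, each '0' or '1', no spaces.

Answer: 1110000001010

Derivation:
Gen 0: 1000110000111
Gen 1 (rule 184): 0100101000110
Gen 2 (rule 106): 1001010001110
Gen 3 (rule 225): 0000100100110
Gen 4 (rule 105): 1110000000110
Gen 5 (rule 184): 1101000000101
Gen 6 (rule 106): 1110000001010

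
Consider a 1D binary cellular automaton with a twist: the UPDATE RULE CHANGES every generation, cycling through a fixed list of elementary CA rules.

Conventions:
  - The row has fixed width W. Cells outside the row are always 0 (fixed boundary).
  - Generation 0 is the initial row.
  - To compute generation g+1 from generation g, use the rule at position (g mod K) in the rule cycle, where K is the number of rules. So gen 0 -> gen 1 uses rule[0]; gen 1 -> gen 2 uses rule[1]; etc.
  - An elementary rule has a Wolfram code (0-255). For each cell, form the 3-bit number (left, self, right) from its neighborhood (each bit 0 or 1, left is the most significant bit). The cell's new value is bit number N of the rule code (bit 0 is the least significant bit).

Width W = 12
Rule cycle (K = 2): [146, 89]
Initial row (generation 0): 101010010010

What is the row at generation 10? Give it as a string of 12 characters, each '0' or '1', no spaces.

Answer: 110001110111

Derivation:
Gen 0: 101010010010
Gen 1 (rule 146): 000001101101
Gen 2 (rule 89): 111101101100
Gen 3 (rule 146): 011000000010
Gen 4 (rule 89): 011111111001
Gen 5 (rule 146): 101111110110
Gen 6 (rule 89): 001000010111
Gen 7 (rule 146): 010100100010
Gen 8 (rule 89): 000010011001
Gen 9 (rule 146): 000101100110
Gen 10 (rule 89): 110001110111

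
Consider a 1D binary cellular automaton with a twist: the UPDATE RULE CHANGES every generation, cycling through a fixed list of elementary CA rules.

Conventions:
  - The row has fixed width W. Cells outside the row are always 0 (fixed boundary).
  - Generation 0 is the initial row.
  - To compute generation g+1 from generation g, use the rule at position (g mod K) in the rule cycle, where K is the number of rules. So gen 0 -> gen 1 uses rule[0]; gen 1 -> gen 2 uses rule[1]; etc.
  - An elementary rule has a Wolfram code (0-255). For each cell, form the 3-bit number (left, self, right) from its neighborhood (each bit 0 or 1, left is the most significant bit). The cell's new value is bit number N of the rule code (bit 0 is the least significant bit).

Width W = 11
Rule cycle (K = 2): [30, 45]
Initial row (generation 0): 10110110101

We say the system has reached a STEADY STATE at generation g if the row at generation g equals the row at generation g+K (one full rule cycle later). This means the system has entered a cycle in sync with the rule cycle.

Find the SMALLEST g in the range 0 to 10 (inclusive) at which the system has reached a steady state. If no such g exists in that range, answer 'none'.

Answer: none

Derivation:
Gen 0: 10110110101
Gen 1 (rule 30): 10100100101
Gen 2 (rule 45): 11100100111
Gen 3 (rule 30): 10011111100
Gen 4 (rule 45): 10010000001
Gen 5 (rule 30): 11111000011
Gen 6 (rule 45): 10000011010
Gen 7 (rule 30): 11000110011
Gen 8 (rule 45): 10010100010
Gen 9 (rule 30): 11110110111
Gen 10 (rule 45): 10001101100
Gen 11 (rule 30): 11011001010
Gen 12 (rule 45): 10110001110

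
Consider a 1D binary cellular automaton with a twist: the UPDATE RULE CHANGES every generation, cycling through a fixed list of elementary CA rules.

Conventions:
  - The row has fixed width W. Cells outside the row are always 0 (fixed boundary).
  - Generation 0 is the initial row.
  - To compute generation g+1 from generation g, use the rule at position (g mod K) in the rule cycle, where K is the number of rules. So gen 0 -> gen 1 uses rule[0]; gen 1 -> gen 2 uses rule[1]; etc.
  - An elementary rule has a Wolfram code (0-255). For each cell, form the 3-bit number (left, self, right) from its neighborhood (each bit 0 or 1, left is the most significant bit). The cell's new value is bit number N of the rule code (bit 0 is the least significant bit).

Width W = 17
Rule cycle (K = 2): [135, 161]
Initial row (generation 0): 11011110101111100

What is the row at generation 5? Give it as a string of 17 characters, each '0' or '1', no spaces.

Gen 0: 11011110101111100
Gen 1 (rule 135): 00001100100111001
Gen 2 (rule 161): 11100000000010000
Gen 3 (rule 135): 01001111111110111
Gen 4 (rule 161): 00000111111101010
Gen 5 (rule 135): 11111011111001010

Answer: 11111011111001010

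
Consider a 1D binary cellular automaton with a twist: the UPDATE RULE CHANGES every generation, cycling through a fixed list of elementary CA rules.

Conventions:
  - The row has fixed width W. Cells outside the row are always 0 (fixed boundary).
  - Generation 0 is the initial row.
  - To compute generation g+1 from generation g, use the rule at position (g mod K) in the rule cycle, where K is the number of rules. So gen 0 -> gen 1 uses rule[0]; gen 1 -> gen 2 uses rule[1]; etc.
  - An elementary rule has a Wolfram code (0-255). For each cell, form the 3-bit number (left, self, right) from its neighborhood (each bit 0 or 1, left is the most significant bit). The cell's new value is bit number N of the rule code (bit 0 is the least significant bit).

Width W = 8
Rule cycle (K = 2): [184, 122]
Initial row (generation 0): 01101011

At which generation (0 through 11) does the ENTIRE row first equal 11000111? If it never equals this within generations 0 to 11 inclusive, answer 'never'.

Answer: never

Derivation:
Gen 0: 01101011
Gen 1 (rule 184): 01010110
Gen 2 (rule 122): 10101111
Gen 3 (rule 184): 01011110
Gen 4 (rule 122): 10110011
Gen 5 (rule 184): 01101010
Gen 6 (rule 122): 11110101
Gen 7 (rule 184): 11101010
Gen 8 (rule 122): 10110101
Gen 9 (rule 184): 01101010
Gen 10 (rule 122): 11110101
Gen 11 (rule 184): 11101010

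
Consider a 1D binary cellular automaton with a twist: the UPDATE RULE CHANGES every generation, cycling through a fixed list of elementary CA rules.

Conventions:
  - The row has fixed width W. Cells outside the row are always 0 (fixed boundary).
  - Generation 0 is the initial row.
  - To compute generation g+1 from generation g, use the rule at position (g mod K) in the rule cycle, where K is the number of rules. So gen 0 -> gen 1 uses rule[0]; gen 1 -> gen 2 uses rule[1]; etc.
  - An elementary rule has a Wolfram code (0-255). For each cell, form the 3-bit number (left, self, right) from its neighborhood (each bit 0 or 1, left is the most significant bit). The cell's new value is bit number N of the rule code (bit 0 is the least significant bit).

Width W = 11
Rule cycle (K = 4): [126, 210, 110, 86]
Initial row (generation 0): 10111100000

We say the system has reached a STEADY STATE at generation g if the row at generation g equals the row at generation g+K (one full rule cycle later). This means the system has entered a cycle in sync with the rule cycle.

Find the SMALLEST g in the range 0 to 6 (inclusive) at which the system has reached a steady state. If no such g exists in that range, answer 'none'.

Gen 0: 10111100000
Gen 1 (rule 126): 11100110000
Gen 2 (rule 210): 01111011000
Gen 3 (rule 110): 11001111000
Gen 4 (rule 86): 01110001100
Gen 5 (rule 126): 11011011110
Gen 6 (rule 210): 01001001111
Gen 7 (rule 110): 11011011001
Gen 8 (rule 86): 01001001111
Gen 9 (rule 126): 11111111001
Gen 10 (rule 210): 01111111110

Answer: none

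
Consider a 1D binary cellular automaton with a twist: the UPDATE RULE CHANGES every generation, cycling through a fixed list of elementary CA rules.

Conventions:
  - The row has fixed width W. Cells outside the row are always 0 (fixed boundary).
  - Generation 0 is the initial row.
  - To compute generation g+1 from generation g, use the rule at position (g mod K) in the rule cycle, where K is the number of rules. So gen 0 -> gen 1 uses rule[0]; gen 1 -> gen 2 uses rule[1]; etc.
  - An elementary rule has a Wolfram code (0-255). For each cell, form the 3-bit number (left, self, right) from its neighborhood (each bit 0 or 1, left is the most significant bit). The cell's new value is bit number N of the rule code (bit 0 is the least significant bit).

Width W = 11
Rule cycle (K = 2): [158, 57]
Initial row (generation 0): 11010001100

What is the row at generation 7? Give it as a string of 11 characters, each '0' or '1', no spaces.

Gen 0: 11010001100
Gen 1 (rule 158): 10011011010
Gen 2 (rule 57): 01010110101
Gen 3 (rule 158): 11010100101
Gen 4 (rule 57): 10101010010
Gen 5 (rule 158): 10101011111
Gen 6 (rule 57): 01010110000
Gen 7 (rule 158): 11010101000

Answer: 11010101000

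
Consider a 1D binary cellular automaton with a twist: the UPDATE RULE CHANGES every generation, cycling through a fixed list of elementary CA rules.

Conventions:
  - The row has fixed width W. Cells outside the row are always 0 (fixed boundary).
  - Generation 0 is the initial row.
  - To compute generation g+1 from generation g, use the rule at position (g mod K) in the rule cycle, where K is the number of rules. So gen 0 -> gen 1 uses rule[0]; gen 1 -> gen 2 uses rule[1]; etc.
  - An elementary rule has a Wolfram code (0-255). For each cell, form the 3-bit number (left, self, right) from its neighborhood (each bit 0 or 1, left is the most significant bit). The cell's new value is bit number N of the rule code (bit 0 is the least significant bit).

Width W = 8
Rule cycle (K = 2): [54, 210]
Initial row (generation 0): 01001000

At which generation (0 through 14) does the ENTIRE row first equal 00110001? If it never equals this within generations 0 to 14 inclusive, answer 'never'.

Answer: never

Derivation:
Gen 0: 01001000
Gen 1 (rule 54): 11111100
Gen 2 (rule 210): 01111110
Gen 3 (rule 54): 10000001
Gen 4 (rule 210): 01000010
Gen 5 (rule 54): 11100111
Gen 6 (rule 210): 01111011
Gen 7 (rule 54): 10000100
Gen 8 (rule 210): 01001010
Gen 9 (rule 54): 11111111
Gen 10 (rule 210): 01111111
Gen 11 (rule 54): 10000000
Gen 12 (rule 210): 01000000
Gen 13 (rule 54): 11100000
Gen 14 (rule 210): 01110000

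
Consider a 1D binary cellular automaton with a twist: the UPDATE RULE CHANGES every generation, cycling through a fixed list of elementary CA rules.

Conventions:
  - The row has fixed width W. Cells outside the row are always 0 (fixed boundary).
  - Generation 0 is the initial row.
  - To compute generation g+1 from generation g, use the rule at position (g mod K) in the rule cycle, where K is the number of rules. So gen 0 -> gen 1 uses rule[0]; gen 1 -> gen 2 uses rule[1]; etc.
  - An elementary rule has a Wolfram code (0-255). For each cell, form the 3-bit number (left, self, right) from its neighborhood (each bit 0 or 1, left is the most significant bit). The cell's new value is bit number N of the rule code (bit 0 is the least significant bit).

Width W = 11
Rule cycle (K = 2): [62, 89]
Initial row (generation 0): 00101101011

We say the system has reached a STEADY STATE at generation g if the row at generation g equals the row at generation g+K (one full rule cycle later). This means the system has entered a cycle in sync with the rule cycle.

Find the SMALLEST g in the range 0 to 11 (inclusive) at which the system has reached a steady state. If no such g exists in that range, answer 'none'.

Answer: none

Derivation:
Gen 0: 00101101011
Gen 1 (rule 62): 01111011110
Gen 2 (rule 89): 01001010011
Gen 3 (rule 62): 11111111110
Gen 4 (rule 89): 10000000011
Gen 5 (rule 62): 11000000110
Gen 6 (rule 89): 11111110111
Gen 7 (rule 62): 10000001100
Gen 8 (rule 89): 01111101111
Gen 9 (rule 62): 11000011000
Gen 10 (rule 89): 11111011111
Gen 11 (rule 62): 10000110000
Gen 12 (rule 89): 01110111111
Gen 13 (rule 62): 11001100000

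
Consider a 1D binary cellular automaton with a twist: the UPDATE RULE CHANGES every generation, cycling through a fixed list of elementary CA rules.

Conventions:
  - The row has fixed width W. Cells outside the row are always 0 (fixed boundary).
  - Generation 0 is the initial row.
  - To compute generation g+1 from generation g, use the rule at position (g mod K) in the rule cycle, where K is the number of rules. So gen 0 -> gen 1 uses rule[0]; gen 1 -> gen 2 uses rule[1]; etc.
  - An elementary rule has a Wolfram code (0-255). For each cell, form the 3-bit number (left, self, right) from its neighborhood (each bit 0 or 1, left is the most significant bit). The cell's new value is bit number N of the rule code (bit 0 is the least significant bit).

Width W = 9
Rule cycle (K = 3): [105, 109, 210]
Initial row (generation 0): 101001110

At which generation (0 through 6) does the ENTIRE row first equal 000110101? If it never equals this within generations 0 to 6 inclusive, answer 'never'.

Answer: never

Derivation:
Gen 0: 101001110
Gen 1 (rule 105): 010001010
Gen 2 (rule 109): 010101110
Gen 3 (rule 210): 100000111
Gen 4 (rule 105): 001110101
Gen 5 (rule 109): 101011111
Gen 6 (rule 210): 000001111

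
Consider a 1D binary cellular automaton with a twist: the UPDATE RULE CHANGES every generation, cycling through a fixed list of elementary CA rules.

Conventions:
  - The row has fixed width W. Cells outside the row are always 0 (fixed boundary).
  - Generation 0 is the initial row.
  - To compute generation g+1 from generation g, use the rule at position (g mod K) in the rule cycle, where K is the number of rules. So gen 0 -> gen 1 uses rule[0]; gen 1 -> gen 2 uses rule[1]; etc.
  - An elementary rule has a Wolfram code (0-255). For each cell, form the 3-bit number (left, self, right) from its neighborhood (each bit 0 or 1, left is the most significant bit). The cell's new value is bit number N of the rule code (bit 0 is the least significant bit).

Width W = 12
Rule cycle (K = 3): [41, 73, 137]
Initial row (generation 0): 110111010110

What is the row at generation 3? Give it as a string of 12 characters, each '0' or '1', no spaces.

Answer: 101001101000

Derivation:
Gen 0: 110111010110
Gen 1 (rule 41): 101100101100
Gen 2 (rule 73): 001100001101
Gen 3 (rule 137): 101001101000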